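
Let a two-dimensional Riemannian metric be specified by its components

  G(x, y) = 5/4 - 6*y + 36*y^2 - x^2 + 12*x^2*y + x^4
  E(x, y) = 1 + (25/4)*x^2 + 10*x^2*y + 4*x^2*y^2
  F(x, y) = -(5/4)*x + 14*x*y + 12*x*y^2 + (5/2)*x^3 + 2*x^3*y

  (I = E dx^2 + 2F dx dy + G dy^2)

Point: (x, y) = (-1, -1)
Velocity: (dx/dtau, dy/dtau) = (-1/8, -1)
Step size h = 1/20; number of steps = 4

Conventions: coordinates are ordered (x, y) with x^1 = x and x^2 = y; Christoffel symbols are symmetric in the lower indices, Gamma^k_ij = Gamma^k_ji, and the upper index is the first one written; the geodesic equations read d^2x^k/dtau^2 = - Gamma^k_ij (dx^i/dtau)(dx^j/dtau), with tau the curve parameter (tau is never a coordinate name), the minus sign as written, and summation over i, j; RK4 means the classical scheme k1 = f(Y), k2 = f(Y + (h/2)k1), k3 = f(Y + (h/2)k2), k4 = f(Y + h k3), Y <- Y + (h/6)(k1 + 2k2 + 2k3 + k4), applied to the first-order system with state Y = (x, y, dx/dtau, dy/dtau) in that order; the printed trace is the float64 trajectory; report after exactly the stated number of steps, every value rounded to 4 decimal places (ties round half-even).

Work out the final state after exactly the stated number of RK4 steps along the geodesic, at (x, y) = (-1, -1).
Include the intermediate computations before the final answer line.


f(Y) = (dx/dtau, dy/dtau, -Gamma^x_ij Y'^i Y'^j, -Gamma^y_ij Y'^i Y'^j) with the Gammas evaluated at the stage position; h = 0.050000; intermediate values shown to 6 dp
step 0: x = -1.0000, y = -1.0000, dx/dtau = -0.1250, dy/dtau = -1.0000
step 1:
  k1: at (x, y) = (-1.000000, -1.000000), (dx/dtau, dy/dtau) = (-0.125000, -1.000000); Gamma_xxx = -0.007937, Gamma_xxy = 0.031746, Gamma_xyy = -0.095238, Gamma_yxx = -0.087302, Gamma_yxy = 0.349206, Gamma_yyy = -1.047619; k1 = (-0.125000, -1.000000, 0.087426, 0.961682)
  k2: at (x, y) = (-1.003125, -1.025000), (dx/dtau, dy/dtau) = (-0.122814, -0.975958); Gamma_xxx = -0.006145, Gamma_xxy = 0.027397, Gamma_xyy = -0.081936, Gamma_yxx = -0.076831, Gamma_yxy = 0.342537, Gamma_yyy = -1.024409; k2 = (-0.122814, -0.975958, 0.071568, 0.894789)
  k3: at (x, y) = (-1.003070, -1.024399), (dx/dtau, dy/dtau) = (-0.123211, -0.977630); Gamma_xxx = -0.006185, Gamma_xxy = 0.027499, Gamma_xyy = -0.082246, Gamma_yxx = -0.077078, Gamma_yxy = 0.342704, Gamma_yyy = -1.024965; k3 = (-0.123211, -0.977630, 0.072076, 0.898231)
  k4: at (x, y) = (-1.006161, -1.048882), (dx/dtau, dy/dtau) = (-0.121396, -0.955088); Gamma_xxx = -0.004707, Gamma_xxy = 0.023550, Gamma_xyy = -0.070216, Gamma_yxx = -0.067238, Gamma_yxy = 0.336382, Gamma_yyy = -1.002968; k4 = (-0.121396, -0.955088, 0.058659, 0.837889)
  Y <- Y + (h/6)(k1 + 2k2 + 2k3 + k4): x = -1.0062, y = -1.0489, dx/dtau = -0.1214, dy/dtau = -0.9551
step 2:
  k1: at (x, y) = (-1.006154, -1.048852), (dx/dtau, dy/dtau) = (-0.121389, -0.955120); Gamma_xxx = -0.004709, Gamma_xxy = 0.023554, Gamma_xyy = -0.070230, Gamma_yxx = -0.067250, Gamma_yxy = 0.336388, Gamma_yyy = -1.002993; k1 = (-0.121389, -0.955120, 0.058675, 0.837973)
  k2: at (x, y) = (-1.009188, -1.072730), (dx/dtau, dy/dtau) = (-0.119922, -0.934171); Gamma_xxx = -0.003509, Gamma_xxy = 0.019977, Gamma_xyy = -0.059386, Gamma_yxx = -0.058040, Gamma_yxy = 0.330419, Gamma_yyy = -0.982233; k2 = (-0.119922, -0.934171, 0.047399, 0.783973)
  k3: at (x, y) = (-1.009152, -1.072206), (dx/dtau, dy/dtau) = (-0.120204, -0.935521); Gamma_xxx = -0.003533, Gamma_xxy = 0.020054, Gamma_xyy = -0.059618, Gamma_yxx = -0.058239, Gamma_yxy = 0.330561, Gamma_yyy = -0.982690; k3 = (-0.120204, -0.935521, 0.047718, 0.786546)
  k4: at (x, y) = (-1.012164, -1.095628), (dx/dtau, dy/dtau) = (-0.119003, -0.915793); Gamma_xxx = -0.002560, Gamma_xxy = 0.016784, Gamma_xyy = -0.049746, Gamma_yxx = -0.049552, Gamma_yxy = 0.324893, Gamma_yyy = -0.962967; k4 = (-0.119003, -0.915793, 0.038099, 0.737504)
  Y <- Y + (h/6)(k1 + 2k2 + 2k3 + k4): x = -1.0122, y = -1.0956, dx/dtau = -0.1190, dy/dtau = -0.9158
step 3:
  k1: at (x, y) = (-1.012159, -1.095605), (dx/dtau, dy/dtau) = (-0.118997, -0.915816); Gamma_xxx = -0.002561, Gamma_xxy = 0.016787, Gamma_xyy = -0.049755, Gamma_yxx = -0.049560, Gamma_yxy = 0.324898, Gamma_yyy = -0.962986; k1 = (-0.118997, -0.915816, 0.038108, 0.737561)
  k2: at (x, y) = (-1.015134, -1.118500), (dx/dtau, dy/dtau) = (-0.118044, -0.897377); Gamma_xxx = -0.001788, Gamma_xxy = 0.013803, Gamma_xyy = -0.040792, Gamma_yxx = -0.041392, Gamma_yxy = 0.319534, Gamma_yyy = -0.944312; k2 = (-0.118044, -0.897377, 0.029949, 0.693320)
  k3: at (x, y) = (-1.015110, -1.118039), (dx/dtau, dy/dtau) = (-0.118248, -0.898483); Gamma_xxx = -0.001802, Gamma_xxy = 0.013862, Gamma_xyy = -0.040968, Gamma_yxx = -0.041554, Gamma_yxy = 0.319656, Gamma_yyy = -0.944692; k3 = (-0.118248, -0.898483, 0.030152, 0.695281)
  k4: at (x, y) = (-1.018071, -1.140529), (dx/dtau, dy/dtau) = (-0.117489, -0.881052); Gamma_xxx = -0.001195, Gamma_xxy = 0.011117, Gamma_xyy = -0.032760, Gamma_yxx = -0.033823, Gamma_yxy = 0.314552, Gamma_yyy = -0.926907; k4 = (-0.117489, -0.881052, 0.023145, 0.654859)
  Y <- Y + (h/6)(k1 + 2k2 + 2k3 + k4): x = -1.0181, y = -1.1405, dx/dtau = -0.1175, dy/dtau = -0.8811
step 4:
  k1: at (x, y) = (-1.018068, -1.140510), (dx/dtau, dy/dtau) = (-0.117485, -0.881069); Gamma_xxx = -0.001196, Gamma_xxy = 0.011120, Gamma_xyy = -0.032767, Gamma_yxx = -0.033830, Gamma_yxy = 0.314556, Gamma_yyy = -0.926922; k1 = (-0.117485, -0.881069, 0.023151, 0.654899)
  k2: at (x, y) = (-1.021005, -1.162536), (dx/dtau, dy/dtau) = (-0.116906, -0.864696); Gamma_xxx = -0.000737, Gamma_xxy = 0.008599, Gamma_xyy = -0.025266, Gamma_yxx = -0.026532, Gamma_yxy = 0.309716, Gamma_yyy = -0.910031; k2 = (-0.116906, -0.864696, 0.017163, 0.618176)
  k3: at (x, y) = (-1.020991, -1.162127), (dx/dtau, dy/dtau) = (-0.117056, -0.865614); Gamma_xxx = -0.000744, Gamma_xxy = 0.008645, Gamma_xyy = -0.025403, Gamma_yxx = -0.026665, Gamma_yxy = 0.309820, Gamma_yyy = -0.910352; k3 = (-0.117056, -0.865614, 0.017292, 0.619696)
  k4: at (x, y) = (-1.023921, -1.183790), (dx/dtau, dy/dtau) = (-0.116620, -0.850084); Gamma_xxx = -0.000408, Gamma_xxy = 0.006314, Gamma_xyy = -0.018499, Gamma_yxx = -0.019736, Gamma_yxy = 0.305206, Gamma_yyy = -0.894227; k4 = (-0.116620, -0.850084, 0.012122, 0.585961)
  Y <- Y + (h/6)(k1 + 2k2 + 2k3 + k4): x = -1.0239, y = -1.1838, dx/dtau = -0.1166, dy/dtau = -0.8501

Answer: x = -1.0239, y = -1.1838, dx/dtau = -0.1166, dy/dtau = -0.8501


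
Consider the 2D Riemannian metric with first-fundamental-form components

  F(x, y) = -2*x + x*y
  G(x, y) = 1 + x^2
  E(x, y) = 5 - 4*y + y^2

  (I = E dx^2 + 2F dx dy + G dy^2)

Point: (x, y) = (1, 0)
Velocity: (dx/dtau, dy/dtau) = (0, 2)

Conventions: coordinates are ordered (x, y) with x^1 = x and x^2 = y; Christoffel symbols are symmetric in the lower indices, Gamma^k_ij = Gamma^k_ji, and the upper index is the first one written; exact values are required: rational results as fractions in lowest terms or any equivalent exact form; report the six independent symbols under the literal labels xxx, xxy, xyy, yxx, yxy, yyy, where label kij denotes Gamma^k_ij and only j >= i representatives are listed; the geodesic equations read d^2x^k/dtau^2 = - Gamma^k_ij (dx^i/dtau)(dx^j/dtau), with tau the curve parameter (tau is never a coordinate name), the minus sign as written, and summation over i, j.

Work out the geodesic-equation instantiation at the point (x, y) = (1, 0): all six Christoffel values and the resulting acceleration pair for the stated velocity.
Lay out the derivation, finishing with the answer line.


E = 5, F = -2, G = 2 at the point
E_x = 0, E_y = -4, F_x = -2, F_y = 1, G_x = 2, G_y = 0
EG - F^2 = 6;  g^inv = (1/6) * [[2, 2], [2, 5]]
first-kind symbols [ij,l] = (1/2)(d_i g_jl + d_j g_il - d_l g_ij): [xx,x] = E_x/2 = 0, [xx,y] = F_x - E_y/2 = 0, [xy,x] = E_y/2 = -2, [xy,y] = G_x/2 = 1, [yy,x] = F_y - G_x/2 = 0, [yy,y] = G_y/2 = 0
Gamma^x_ij = (G*[ij,x] - F*[ij,y])/(EG - F^2), Gamma^y_ij = (E*[ij,y] - F*[ij,x])/(EG - F^2)
Gamma_xxx = 0, Gamma_xxy = -1/3, Gamma_xyy = 0, Gamma_yxx = 0, Gamma_yxy = 1/6, Gamma_yyy = 0
d^2x/dtau^2 = -(Gamma_xxx*(0)^2 + 2*Gamma_xxy*(0)*(2) + Gamma_xyy*(2)^2) = 0
d^2y/dtau^2 = -(Gamma_yxx*(0)^2 + 2*Gamma_yxy*(0)*(2) + Gamma_yyy*(2)^2) = 0

Answer: Gamma_xxx = 0, Gamma_xxy = -1/3, Gamma_xyy = 0, Gamma_yxx = 0, Gamma_yxy = 1/6, Gamma_yyy = 0; accelerations (d^2x/dtau^2, d^2y/dtau^2) = (0, 0)


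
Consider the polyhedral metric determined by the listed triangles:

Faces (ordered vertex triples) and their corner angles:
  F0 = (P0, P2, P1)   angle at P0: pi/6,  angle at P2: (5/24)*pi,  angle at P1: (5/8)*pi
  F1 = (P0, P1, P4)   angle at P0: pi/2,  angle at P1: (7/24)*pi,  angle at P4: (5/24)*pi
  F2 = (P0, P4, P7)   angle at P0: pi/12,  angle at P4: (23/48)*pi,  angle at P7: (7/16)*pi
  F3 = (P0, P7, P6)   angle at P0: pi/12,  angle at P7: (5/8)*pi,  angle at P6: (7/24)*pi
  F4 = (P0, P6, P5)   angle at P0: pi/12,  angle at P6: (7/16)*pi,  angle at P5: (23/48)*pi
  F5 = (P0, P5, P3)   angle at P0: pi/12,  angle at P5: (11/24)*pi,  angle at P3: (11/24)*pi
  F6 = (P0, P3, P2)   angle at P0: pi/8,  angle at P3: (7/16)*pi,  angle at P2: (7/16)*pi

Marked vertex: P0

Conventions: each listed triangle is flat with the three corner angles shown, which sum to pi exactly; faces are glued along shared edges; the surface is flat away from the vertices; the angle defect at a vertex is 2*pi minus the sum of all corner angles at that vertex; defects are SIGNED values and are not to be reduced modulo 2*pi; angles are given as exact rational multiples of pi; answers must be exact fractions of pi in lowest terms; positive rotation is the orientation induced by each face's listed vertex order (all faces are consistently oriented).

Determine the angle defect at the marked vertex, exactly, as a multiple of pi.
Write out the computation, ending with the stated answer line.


Sum of corner angles at P0: (9/8)*pi
defect = 2*pi - (9/8)*pi

Answer: defect(P0) = (7/8)*pi


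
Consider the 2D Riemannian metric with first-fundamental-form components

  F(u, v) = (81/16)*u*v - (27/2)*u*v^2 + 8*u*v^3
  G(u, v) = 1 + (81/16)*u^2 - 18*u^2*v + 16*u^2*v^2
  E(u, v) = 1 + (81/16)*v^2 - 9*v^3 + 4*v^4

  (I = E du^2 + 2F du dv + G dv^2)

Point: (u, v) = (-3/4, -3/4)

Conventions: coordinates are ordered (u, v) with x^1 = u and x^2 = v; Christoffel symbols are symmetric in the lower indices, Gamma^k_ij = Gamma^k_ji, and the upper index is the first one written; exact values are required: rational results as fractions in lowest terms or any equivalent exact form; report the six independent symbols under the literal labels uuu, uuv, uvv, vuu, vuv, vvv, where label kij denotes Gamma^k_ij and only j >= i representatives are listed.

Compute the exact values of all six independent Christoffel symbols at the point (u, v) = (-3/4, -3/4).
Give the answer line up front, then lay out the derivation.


Answer: Gamma_uuu = 0, Gamma_uuv = -378/625, Gamma_uvv = -216/625, Gamma_vuu = 0, Gamma_vuv = -2646/3125, Gamma_vvv = -1512/3125

E = 2281/256, F = 2835/256, G = 4225/256 at the point
E_u = 0, E_v = -945/32, F_u = -945/64, F_v = -1863/64, G_u = -1323/32, G_v = -189/8
EG - F^2 = 3125/128;  g^inv = (128/3125) * [[4225/256, -2835/256], [-2835/256, 2281/256]]
first-kind symbols [ij,l] = (1/2)(d_i g_jl + d_j g_il - d_l g_ij): [uu,u] = E_u/2 = 0, [uu,v] = F_u - E_v/2 = 0, [uv,u] = E_v/2 = -945/64, [uv,v] = G_u/2 = -1323/64, [vv,u] = F_v - G_u/2 = -135/16, [vv,v] = G_v/2 = -189/16
Gamma^u_ij = (G*[ij,u] - F*[ij,v])/(EG - F^2), Gamma^v_ij = (E*[ij,v] - F*[ij,u])/(EG - F^2)


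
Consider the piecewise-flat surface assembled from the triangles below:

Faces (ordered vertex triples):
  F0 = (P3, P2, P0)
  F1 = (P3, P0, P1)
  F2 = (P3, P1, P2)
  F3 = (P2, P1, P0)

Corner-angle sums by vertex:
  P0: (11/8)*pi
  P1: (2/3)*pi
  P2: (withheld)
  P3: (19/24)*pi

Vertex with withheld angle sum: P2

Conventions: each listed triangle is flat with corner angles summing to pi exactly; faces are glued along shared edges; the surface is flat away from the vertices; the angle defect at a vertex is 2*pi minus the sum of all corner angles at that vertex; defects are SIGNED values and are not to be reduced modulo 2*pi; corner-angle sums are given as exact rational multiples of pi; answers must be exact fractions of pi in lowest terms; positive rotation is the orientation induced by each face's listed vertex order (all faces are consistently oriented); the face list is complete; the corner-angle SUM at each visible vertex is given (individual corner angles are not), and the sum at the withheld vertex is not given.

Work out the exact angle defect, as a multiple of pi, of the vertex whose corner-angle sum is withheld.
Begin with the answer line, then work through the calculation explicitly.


Answer: defect(P2) = (5/6)*pi

V = 4, E = 6, F = 4; chi = V - E + F = 2
Gauss-Bonnet: total defect = 2*pi*chi = 4*pi; visible defects sum to (19/6)*pi


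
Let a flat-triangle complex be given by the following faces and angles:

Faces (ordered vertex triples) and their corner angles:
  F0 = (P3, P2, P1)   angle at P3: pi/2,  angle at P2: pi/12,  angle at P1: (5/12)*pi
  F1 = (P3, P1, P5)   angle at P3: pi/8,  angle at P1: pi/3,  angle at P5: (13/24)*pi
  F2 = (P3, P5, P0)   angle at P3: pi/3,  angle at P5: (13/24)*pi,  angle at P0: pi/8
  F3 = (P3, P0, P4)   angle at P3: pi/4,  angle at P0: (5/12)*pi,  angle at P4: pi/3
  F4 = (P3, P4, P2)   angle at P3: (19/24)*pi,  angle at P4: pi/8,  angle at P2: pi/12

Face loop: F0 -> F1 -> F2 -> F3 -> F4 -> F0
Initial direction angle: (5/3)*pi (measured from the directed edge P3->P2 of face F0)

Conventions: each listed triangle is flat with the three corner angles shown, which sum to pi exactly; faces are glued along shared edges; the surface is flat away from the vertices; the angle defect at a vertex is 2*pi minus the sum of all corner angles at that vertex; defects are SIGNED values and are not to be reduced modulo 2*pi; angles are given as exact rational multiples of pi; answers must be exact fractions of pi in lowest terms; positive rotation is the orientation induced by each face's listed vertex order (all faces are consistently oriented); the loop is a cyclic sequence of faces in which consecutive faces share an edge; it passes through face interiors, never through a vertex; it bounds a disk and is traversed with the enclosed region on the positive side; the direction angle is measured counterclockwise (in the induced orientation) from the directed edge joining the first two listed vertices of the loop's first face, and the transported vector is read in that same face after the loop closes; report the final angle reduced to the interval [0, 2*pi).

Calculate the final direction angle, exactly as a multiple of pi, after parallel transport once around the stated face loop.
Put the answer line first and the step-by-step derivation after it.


Answer: final direction angle = (5/3)*pi

enclosed vertex P3: corner angles sum to 2*pi, defect = 2*pi - 2*pi = 0
holonomy = initial angle + sum of enclosed defects (mod 2*pi), positive in the induced orientation
final angle = (5/3)*pi + 0 = (5/3)*pi (mod 2*pi)


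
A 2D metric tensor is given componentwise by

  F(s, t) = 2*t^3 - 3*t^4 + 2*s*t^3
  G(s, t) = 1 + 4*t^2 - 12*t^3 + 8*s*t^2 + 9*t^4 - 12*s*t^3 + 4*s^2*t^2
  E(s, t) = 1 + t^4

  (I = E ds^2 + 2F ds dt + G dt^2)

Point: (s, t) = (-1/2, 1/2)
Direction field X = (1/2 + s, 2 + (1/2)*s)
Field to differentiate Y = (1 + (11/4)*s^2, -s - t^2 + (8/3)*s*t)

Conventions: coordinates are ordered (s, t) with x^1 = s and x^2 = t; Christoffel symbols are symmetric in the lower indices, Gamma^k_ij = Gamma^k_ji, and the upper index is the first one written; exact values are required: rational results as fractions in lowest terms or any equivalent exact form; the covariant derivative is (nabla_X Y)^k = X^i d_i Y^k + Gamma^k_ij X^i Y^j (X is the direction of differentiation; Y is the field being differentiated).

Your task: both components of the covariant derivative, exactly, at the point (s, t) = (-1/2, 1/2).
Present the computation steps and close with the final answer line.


E = 17/16, F = -1/16, G = 17/16 at the point
E_s = 0, E_t = 1/2, F_s = 1/4, F_t = -3/4, G_s = -1/2, G_t = 1
EG - F^2 = 9/8;  g^inv = (8/9) * [[17/16, 1/16], [1/16, 17/16]]
first-kind symbols [ij,l] = (1/2)(d_i g_jl + d_j g_il - d_l g_ij): [ss,s] = E_s/2 = 0, [ss,t] = F_s - E_t/2 = 0, [st,s] = E_t/2 = 1/4, [st,t] = G_s/2 = -1/4, [tt,s] = F_t - G_s/2 = -1/2, [tt,t] = G_t/2 = 1/2
Gamma^s_ij = (G*[ij,s] - F*[ij,t])/(EG - F^2), Gamma^t_ij = (E*[ij,t] - F*[ij,s])/(EG - F^2)
Gamma_sss = 0, Gamma_sst = 2/9, Gamma_stt = -4/9, Gamma_tss = 0, Gamma_tst = -2/9, Gamma_ttt = 4/9
X = (0, 7/4), Y = (27/16, -5/12) at the point

Answer: (nabla_X Y)^s = 847/864, (nabla_X Y)^t = -4375/864


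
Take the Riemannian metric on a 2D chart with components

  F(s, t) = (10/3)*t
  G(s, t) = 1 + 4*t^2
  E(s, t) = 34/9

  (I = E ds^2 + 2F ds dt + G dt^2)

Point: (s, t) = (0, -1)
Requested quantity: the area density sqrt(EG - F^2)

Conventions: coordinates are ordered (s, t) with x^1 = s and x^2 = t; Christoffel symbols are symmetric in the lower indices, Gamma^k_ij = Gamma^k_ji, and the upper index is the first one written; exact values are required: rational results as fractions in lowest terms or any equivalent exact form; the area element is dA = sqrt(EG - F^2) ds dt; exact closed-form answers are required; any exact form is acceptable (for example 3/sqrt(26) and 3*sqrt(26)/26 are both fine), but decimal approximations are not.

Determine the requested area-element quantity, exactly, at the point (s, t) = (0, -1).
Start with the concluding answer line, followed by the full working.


Answer: sqrt(EG - F^2) = sqrt(70)/3

E = 34/9, F = -10/3, G = 5; EG - F^2 = 70/9


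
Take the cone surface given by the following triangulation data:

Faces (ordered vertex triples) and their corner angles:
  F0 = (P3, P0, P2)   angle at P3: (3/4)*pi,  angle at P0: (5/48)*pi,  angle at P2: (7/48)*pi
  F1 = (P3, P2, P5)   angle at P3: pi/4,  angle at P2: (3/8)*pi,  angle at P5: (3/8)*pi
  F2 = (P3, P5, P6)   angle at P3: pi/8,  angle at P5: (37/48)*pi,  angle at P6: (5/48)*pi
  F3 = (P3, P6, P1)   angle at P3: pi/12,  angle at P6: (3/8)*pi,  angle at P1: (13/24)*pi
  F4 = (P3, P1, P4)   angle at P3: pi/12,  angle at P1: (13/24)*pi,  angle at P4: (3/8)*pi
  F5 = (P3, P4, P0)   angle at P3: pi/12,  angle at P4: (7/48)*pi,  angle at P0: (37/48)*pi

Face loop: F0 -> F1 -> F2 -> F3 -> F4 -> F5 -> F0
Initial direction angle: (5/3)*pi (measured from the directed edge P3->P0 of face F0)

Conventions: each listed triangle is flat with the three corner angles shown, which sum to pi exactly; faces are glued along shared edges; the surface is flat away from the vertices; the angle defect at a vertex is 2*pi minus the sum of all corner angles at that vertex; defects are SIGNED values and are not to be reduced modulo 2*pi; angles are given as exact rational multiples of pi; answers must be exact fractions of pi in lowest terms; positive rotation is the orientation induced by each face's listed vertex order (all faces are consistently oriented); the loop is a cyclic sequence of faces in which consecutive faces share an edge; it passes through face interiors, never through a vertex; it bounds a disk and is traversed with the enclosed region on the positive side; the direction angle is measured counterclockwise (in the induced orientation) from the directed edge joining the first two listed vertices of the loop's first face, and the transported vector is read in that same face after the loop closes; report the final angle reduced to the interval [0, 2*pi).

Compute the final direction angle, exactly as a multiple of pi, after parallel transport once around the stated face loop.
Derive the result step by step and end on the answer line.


enclosed vertex P3: corner angles sum to (11/8)*pi, defect = 2*pi - (11/8)*pi = (5/8)*pi
transport around the loop rotates by the sum of enclosed defects; add to the initial angle mod 2*pi
final angle = (5/3)*pi + (5/8)*pi = (7/24)*pi (mod 2*pi)

Answer: final direction angle = (7/24)*pi


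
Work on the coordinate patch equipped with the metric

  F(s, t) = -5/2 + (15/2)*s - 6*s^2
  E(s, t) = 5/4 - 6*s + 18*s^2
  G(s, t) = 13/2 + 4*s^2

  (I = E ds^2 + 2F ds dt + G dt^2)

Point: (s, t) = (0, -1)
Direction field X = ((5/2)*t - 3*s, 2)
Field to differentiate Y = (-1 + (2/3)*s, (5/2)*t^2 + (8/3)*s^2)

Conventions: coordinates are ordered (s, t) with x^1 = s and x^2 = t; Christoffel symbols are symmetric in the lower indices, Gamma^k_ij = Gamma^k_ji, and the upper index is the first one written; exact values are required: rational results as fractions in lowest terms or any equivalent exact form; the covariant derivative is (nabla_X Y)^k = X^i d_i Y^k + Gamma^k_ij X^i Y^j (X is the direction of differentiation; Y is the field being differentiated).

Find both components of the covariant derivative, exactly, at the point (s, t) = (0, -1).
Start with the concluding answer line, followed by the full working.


Answer: (nabla_X Y)^s = -8/3, (nabla_X Y)^t = -15/2

E = 5/4, F = -5/2, G = 13/2 at the point
E_s = -6, E_t = 0, F_s = 15/2, F_t = 0, G_s = 0, G_t = 0
EG - F^2 = 15/8;  g^inv = (8/15) * [[13/2, 5/2], [5/2, 5/4]]
first-kind symbols [ij,l] = (1/2)(d_i g_jl + d_j g_il - d_l g_ij): [ss,s] = E_s/2 = -3, [ss,t] = F_s - E_t/2 = 15/2, [st,s] = E_t/2 = 0, [st,t] = G_s/2 = 0, [tt,s] = F_t - G_s/2 = 0, [tt,t] = G_t/2 = 0
Gamma^s_ij = (G*[ij,s] - F*[ij,t])/(EG - F^2), Gamma^t_ij = (E*[ij,t] - F*[ij,s])/(EG - F^2)
Gamma_sss = -2/5, Gamma_sst = 0, Gamma_stt = 0, Gamma_tss = 1, Gamma_tst = 0, Gamma_ttt = 0
X = (-5/2, 2), Y = (-1, 5/2) at the point


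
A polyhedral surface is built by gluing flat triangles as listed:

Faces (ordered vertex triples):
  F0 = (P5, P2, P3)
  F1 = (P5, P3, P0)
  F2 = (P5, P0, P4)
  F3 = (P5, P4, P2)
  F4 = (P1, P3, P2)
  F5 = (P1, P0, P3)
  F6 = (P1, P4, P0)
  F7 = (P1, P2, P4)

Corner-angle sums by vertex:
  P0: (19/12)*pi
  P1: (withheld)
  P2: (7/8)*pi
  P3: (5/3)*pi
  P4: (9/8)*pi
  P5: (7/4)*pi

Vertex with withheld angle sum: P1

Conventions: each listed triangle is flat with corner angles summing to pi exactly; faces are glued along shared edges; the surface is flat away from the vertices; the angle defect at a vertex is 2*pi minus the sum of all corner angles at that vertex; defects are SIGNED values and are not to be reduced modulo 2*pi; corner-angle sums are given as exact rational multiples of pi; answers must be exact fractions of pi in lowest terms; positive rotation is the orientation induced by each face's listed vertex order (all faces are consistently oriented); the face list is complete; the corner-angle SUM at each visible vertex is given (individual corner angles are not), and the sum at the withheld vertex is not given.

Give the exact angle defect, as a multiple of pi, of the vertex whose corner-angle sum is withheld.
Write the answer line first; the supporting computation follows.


Answer: defect(P1) = pi

V = 6, E = 12, F = 8; chi = V - E + F = 2
Gauss-Bonnet: total defect = 2*pi*chi = 4*pi; visible defects sum to 3*pi


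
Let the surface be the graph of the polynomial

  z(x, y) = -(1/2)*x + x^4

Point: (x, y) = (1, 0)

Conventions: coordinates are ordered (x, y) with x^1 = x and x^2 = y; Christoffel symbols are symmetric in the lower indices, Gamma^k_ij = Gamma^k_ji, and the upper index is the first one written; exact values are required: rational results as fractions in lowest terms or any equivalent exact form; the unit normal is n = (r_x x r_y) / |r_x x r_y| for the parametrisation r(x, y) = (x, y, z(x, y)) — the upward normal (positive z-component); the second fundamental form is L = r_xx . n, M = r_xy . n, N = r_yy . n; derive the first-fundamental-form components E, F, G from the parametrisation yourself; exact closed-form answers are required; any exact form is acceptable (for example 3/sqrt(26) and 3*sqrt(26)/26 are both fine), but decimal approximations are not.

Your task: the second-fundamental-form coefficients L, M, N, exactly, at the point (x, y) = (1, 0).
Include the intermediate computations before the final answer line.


z_x = 7/2, z_y = 0, z_xx = 12, z_xy = 0, z_yy = 0
E = 53/4, F = 0, G = 1; answer radicand W^2 = 53/4
unnormalised second-form numerators: l = 12, m = 0, n = 0; L = l/sqrt(53/4), and similarly M = m/sqrt(W^2), N = n/sqrt(W^2)

Answer: L = 24*sqrt(53)/53, M = 0, N = 0


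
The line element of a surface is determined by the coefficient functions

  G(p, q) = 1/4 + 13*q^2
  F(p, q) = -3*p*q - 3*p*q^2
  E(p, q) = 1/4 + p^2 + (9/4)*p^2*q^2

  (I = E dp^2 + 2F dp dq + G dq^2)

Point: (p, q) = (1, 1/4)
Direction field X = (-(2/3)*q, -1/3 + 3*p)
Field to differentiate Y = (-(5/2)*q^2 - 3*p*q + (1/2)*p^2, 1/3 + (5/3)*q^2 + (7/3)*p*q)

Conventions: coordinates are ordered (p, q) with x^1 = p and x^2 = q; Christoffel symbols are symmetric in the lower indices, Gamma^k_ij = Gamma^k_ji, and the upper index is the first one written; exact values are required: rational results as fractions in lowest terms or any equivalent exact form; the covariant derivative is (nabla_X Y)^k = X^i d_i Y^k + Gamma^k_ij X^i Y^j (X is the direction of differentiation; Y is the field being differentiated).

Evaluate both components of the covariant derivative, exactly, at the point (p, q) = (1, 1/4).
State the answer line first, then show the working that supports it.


Answer: (nabla_X Y)^p = -805641/39232, (nabla_X Y)^q = 999923/117696

E = 89/64, F = -15/16, G = 17/16 at the point
E_p = 73/32, E_q = 9/8, F_p = -15/16, F_q = -9/2, G_p = 0, G_q = 13/2
EG - F^2 = 613/1024;  g^inv = (1024/613) * [[17/16, 15/16], [15/16, 89/64]]
first-kind symbols [ij,l] = (1/2)(d_i g_jl + d_j g_il - d_l g_ij): [pp,p] = E_p/2 = 73/64, [pp,q] = F_p - E_q/2 = -3/2, [pq,p] = E_q/2 = 9/16, [pq,q] = G_p/2 = 0, [qq,p] = F_q - G_p/2 = -9/2, [qq,q] = G_q/2 = 13/4
Gamma^p_ij = (G*[ij,p] - F*[ij,q])/(EG - F^2), Gamma^q_ij = (E*[ij,q] - F*[ij,p])/(EG - F^2)
Gamma_ppp = -199/613, Gamma_ppq = 612/613, Gamma_pqq = -1776/613, Gamma_qpp = -1041/613, Gamma_qpq = 540/613, Gamma_qqq = 308/613
X = (-1/6, 8/3), Y = (-13/32, 49/48) at the point


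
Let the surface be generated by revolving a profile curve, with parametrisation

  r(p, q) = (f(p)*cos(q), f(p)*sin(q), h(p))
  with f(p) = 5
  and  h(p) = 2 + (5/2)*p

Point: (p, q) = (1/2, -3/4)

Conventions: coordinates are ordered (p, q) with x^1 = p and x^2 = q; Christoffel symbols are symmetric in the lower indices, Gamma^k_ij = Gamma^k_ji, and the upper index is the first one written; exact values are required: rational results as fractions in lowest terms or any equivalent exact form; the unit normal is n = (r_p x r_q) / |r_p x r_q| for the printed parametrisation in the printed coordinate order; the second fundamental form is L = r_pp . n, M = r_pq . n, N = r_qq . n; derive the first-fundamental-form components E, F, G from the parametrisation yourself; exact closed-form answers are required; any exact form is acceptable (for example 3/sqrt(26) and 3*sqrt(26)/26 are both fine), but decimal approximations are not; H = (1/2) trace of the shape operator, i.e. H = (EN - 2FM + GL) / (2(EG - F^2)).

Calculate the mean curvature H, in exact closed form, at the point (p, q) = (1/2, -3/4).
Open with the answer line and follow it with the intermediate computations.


Answer: H = 1/10

f = 5, f' = 0, f'' = 0, h' = 5/2, h'' = 0
E = 25/4, F = 0, G = 25; answer radicand W^2 = 25/4
unnormalised second-form numerators: l = 0, m = 0, n = 25/2; L = l/sqrt(25/4), and similarly M = m/sqrt(W^2), N = n/sqrt(W^2)
H = (E*n - 2*F*m + G*l) / (2*(EG - F^2)*sqrt(W^2)); E*n - 2*F*m + G*l = 625/8, EG - F^2 = 625/4, so H = (1/4)/sqrt(25/4)


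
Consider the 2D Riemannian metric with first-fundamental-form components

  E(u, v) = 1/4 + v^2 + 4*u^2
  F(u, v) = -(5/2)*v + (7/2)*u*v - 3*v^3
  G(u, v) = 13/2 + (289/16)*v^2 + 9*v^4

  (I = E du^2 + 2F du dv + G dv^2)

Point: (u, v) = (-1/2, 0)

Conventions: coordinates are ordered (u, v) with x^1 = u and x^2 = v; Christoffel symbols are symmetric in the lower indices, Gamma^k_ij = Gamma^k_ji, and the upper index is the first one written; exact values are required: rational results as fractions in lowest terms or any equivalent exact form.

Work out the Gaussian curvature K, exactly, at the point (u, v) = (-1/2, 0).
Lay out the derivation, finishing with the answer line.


E = 5/4, F = 0, G = 13/2, EG - F^2 = 65/8 at the point
E_u = -4, E_v = 0, F_u = 0, F_v = -17/4, G_u = 0, G_v = 0
E_vv = 2, F_uv = 7/2, G_uu = 0
Apply the Brioschi formula K = (det M1 - det M2)/(EG - F^2)^2 over the derivative matrices of E, F, G.
M1 = [[-E_vv/2 + F_uv - G_uu/2, E_u/2, F_u - E_v/2], [F_v - G_u/2, E, F], [G_v/2, F, G]] = [[5/2, -2, 0], [-17/4, 5/4, 0], [0, 0, 13/2]]; det M1 = -559/16
M2 = [[0, E_v/2, G_u/2], [E_v/2, E, F], [G_u/2, F, G]] = [[0, 0, 0], [0, 5/4, 0], [0, 0, 13/2]]; det M2 = 0
det M1 - det M2 = -559/16; K = -559/16 / (65/8)^2 = -172/325

Answer: K = -172/325


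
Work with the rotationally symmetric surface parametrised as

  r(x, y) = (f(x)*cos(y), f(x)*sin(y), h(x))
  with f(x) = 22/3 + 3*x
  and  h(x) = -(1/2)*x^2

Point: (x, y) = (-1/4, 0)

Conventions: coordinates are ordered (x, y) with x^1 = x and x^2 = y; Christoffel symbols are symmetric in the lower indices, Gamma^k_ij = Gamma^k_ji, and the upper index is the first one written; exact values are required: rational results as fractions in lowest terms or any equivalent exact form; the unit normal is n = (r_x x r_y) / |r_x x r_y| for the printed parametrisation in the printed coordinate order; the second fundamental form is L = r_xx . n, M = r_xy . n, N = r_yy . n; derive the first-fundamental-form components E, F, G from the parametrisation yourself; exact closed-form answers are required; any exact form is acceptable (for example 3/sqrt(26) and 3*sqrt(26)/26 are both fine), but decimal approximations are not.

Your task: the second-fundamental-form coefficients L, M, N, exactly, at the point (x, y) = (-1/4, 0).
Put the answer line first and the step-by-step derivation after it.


Answer: L = -12*sqrt(145)/145, M = 0, N = 79*sqrt(145)/1740

f = 79/12, f' = 3, f'' = 0, h' = 1/4, h'' = -1
E = 145/16, F = 0, G = 6241/144; answer radicand W^2 = 145/16
unnormalised second-form numerators: l = -3, m = 0, n = 79/48; L = l/sqrt(145/16), and similarly M = m/sqrt(W^2), N = n/sqrt(W^2)


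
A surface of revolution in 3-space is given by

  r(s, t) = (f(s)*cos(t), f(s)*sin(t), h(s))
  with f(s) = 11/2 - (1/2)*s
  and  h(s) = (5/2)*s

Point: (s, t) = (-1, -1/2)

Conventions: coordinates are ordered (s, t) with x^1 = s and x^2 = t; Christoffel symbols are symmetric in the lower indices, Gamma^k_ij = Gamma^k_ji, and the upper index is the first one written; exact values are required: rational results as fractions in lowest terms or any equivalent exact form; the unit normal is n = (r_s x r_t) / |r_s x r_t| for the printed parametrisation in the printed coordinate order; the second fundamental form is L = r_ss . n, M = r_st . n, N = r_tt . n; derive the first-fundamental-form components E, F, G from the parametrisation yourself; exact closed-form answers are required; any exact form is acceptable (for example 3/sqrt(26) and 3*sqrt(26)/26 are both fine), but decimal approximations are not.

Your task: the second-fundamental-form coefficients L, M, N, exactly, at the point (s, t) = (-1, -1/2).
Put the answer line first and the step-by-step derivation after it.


Answer: L = 0, M = 0, N = 15*sqrt(26)/13

f = 6, f' = -1/2, f'' = 0, h' = 5/2, h'' = 0
E = 13/2, F = 0, G = 36; answer radicand W^2 = 13/2
unnormalised second-form numerators: l = 0, m = 0, n = 15; L = l/sqrt(13/2), and similarly M = m/sqrt(W^2), N = n/sqrt(W^2)


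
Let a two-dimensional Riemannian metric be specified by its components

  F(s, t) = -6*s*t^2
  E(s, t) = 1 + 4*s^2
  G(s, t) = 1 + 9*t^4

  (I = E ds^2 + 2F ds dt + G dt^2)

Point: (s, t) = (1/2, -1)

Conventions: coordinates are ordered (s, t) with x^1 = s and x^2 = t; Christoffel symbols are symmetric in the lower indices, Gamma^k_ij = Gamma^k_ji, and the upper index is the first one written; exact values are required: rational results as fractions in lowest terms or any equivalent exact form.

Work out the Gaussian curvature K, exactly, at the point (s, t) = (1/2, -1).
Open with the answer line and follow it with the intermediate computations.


Answer: K = 12/121

E = 2, F = -3, G = 10, EG - F^2 = 11 at the point
E_s = 4, E_t = 0, F_s = -6, F_t = 6, G_s = 0, G_t = -36
E_tt = 0, F_st = 12, G_ss = 0
K follows from Brioschi's formula, (det M1 - det M2)/(EG - F^2)^2.
M1 = [[-E_tt/2 + F_st - G_ss/2, E_s/2, F_s - E_t/2], [F_t - G_s/2, E, F], [G_t/2, F, G]] = [[12, 2, -6], [6, 2, -3], [-18, -3, 10]]; det M1 = 12
M2 = [[0, E_t/2, G_s/2], [E_t/2, E, F], [G_s/2, F, G]] = [[0, 0, 0], [0, 2, -3], [0, -3, 10]]; det M2 = 0
det M1 - det M2 = 12; K = 12 / (11)^2 = 12/121


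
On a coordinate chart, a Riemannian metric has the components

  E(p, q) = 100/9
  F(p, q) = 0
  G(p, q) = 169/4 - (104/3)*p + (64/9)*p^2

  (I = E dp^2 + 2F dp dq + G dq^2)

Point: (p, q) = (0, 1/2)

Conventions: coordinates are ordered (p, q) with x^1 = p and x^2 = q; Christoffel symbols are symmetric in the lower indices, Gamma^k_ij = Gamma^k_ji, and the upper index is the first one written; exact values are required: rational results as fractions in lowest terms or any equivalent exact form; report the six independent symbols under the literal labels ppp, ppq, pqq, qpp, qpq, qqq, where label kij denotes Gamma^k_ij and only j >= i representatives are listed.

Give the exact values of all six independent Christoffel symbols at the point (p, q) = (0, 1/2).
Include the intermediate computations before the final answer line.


E = 100/9, F = 0, G = 169/4 at the point
E_p = 0, E_q = 0, F_p = 0, F_q = 0, G_p = -104/3, G_q = 0
EG - F^2 = 4225/9;  g^inv = (9/4225) * [[169/4, 0], [0, 100/9]]
first-kind symbols [ij,l] = (1/2)(d_i g_jl + d_j g_il - d_l g_ij): [pp,p] = E_p/2 = 0, [pp,q] = F_p - E_q/2 = 0, [pq,p] = E_q/2 = 0, [pq,q] = G_p/2 = -52/3, [qq,p] = F_q - G_p/2 = 52/3, [qq,q] = G_q/2 = 0
Gamma^p_ij = (G*[ij,p] - F*[ij,q])/(EG - F^2), Gamma^q_ij = (E*[ij,q] - F*[ij,p])/(EG - F^2)

Answer: Gamma_ppp = 0, Gamma_ppq = 0, Gamma_pqq = 39/25, Gamma_qpp = 0, Gamma_qpq = -16/39, Gamma_qqq = 0


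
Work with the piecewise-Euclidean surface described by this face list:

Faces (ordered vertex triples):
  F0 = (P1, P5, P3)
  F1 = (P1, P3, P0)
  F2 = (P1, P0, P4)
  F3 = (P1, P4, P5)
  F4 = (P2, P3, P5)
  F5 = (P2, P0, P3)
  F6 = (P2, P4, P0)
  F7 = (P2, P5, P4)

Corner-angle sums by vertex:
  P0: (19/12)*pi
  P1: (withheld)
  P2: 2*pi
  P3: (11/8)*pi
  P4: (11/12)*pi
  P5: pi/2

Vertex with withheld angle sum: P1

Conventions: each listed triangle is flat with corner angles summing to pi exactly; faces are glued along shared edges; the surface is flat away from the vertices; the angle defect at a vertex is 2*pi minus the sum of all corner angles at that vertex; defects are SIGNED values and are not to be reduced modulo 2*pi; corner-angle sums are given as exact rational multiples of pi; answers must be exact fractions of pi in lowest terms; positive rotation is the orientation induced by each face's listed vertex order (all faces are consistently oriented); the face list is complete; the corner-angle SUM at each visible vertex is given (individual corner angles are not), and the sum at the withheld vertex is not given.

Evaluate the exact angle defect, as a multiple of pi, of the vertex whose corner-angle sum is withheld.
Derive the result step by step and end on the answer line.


V = 6, E = 12, F = 8; chi = V - E + F = 2
Gauss-Bonnet: total defect = 2*pi*chi = 4*pi; visible defects sum to (29/8)*pi

Answer: defect(P1) = (3/8)*pi


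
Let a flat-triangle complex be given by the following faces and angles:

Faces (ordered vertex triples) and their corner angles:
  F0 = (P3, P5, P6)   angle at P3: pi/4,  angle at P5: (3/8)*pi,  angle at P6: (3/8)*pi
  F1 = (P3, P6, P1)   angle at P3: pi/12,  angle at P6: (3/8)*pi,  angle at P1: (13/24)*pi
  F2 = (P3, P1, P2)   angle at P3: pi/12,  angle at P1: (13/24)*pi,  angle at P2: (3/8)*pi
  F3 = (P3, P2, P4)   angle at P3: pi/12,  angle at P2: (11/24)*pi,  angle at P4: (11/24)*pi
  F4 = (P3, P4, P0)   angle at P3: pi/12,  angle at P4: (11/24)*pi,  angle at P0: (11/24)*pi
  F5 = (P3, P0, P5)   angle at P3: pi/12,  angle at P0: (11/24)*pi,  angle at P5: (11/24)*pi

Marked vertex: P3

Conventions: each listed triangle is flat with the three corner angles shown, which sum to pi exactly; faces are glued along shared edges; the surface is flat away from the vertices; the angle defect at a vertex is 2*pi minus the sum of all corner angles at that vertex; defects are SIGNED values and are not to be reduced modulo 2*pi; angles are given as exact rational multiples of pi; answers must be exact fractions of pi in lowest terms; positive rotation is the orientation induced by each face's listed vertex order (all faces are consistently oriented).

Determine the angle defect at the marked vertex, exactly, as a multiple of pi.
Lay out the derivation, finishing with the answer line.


Sum of corner angles at P3: (2/3)*pi
defect = 2*pi - (2/3)*pi

Answer: defect(P3) = (4/3)*pi


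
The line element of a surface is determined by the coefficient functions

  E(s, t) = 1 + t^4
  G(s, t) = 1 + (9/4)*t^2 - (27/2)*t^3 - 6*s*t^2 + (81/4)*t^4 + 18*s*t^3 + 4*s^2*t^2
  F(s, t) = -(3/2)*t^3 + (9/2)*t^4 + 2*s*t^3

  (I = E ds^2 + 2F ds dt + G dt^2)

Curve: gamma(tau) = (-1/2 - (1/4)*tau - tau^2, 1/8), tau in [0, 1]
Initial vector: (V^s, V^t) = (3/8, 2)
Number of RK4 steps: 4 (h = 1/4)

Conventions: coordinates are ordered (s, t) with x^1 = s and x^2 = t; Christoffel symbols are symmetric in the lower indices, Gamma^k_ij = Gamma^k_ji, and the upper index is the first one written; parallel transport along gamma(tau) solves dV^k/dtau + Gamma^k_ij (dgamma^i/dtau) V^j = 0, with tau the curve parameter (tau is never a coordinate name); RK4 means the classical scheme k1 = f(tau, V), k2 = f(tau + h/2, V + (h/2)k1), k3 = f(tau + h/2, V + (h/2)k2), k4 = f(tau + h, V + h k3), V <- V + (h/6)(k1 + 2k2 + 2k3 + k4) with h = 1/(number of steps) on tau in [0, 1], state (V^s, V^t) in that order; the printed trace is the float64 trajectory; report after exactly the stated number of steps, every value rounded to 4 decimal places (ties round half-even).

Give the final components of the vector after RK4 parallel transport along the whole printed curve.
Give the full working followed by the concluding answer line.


gamma'(tau) = (-1/4 - 2*tau, 0); f(tau, V)^k = -Gamma^k_ij(gamma(tau)) gamma'^i(tau) V^j; h = 1/4; intermediate values shown to 6 dp
curve data and Christoffel symbols at the stage parameters:
  tau = 0.000000: gamma = (-0.500000, 0.125000), gamma' = (-0.250000, 0.000000); Gamma_sss = 0.000000, Gamma_sst = 0.003689, Gamma_stt = -0.020289, Gamma_tss = 0.000000, Gamma_tst = -0.057179, Gamma_ttt = 0.314485
  tau = 0.125000: gamma = (-0.546875, 0.125000), gamma' = (-0.500000, 0.000000); Gamma_sss = 0.000000, Gamma_sst = 0.003669, Gamma_stt = -0.021554, Gamma_tss = 0.000000, Gamma_tst = -0.059618, Gamma_ttt = 0.350259
  tau = 0.250000: gamma = (-0.625000, 0.125000), gamma' = (-0.750000, 0.000000); Gamma_sss = 0.000000, Gamma_sst = 0.003634, Gamma_stt = -0.023619, Gamma_tss = 0.000000, Gamma_tst = -0.063589, Gamma_ttt = 0.413331
  tau = 0.375000: gamma = (-0.734375, 0.125000), gamma' = (-1.000000, 0.000000); Gamma_sss = 0.000000, Gamma_sst = 0.003581, Gamma_stt = -0.026413, Gamma_tss = 0.000000, Gamma_tst = -0.068941, Gamma_ttt = 0.508443
  tau = 0.500000: gamma = (-0.875000, 0.125000), gamma' = (-1.250000, 0.000000); Gamma_sss = 0.000000, Gamma_sst = 0.003509, Gamma_stt = -0.029829, Gamma_tss = 0.000000, Gamma_tst = -0.075451, Gamma_ttt = 0.641334
  tau = 0.625000: gamma = (-1.046875, 0.125000), gamma' = (-1.500000, 0.000000); Gamma_sss = 0.000000, Gamma_sst = 0.003415, Gamma_stt = -0.033724, Gamma_tss = 0.000000, Gamma_tst = -0.082816, Gamma_ttt = 0.817812
  tau = 0.750000: gamma = (-1.250000, 0.125000), gamma' = (-1.750000, 0.000000); Gamma_sss = 0.000000, Gamma_sst = 0.003297, Gamma_stt = -0.037913, Gamma_tss = 0.000000, Gamma_tst = -0.090661, Gamma_ttt = 1.042600
  tau = 0.875000: gamma = (-1.484375, 0.125000), gamma' = (-2.000000, 0.000000); Gamma_sss = 0.000000, Gamma_sst = 0.003154, Gamma_stt = -0.042179, Gamma_tss = 0.000000, Gamma_tst = -0.098550, Gamma_ttt = 1.318107
  tau = 1.000000: gamma = (-1.750000, 0.125000), gamma' = (-2.250000, 0.000000); Gamma_sss = 0.000000, Gamma_sst = 0.002987, Gamma_stt = -0.046292, Gamma_tss = 0.000000, Gamma_tst = -0.106025, Gamma_ttt = 1.643380
step 0: V^s = 0.3750, V^t = 2.0000
step 1: k1 = (0.001844, -0.028590), k2 = (0.003662, -0.059512), k3 = (0.003655, -0.059397), k4 = (0.005410, -0.094676); V <- V + (h/6)(k1 + 2k2 + 2k3 + k4): V^s = 0.3759, V^t = 1.9850
step 2: k1 = (0.005410, -0.094667), k2 = (0.007066, -0.136030), k3 = (0.007048, -0.135673), k4 = (0.008559, -0.184010); V <- V + (h/6)(k1 + 2k2 + 2k3 + k4): V^s = 0.3777, V^t = 1.9507
step 3: k1 = (0.008557, -0.183978), k2 = (0.009875, -0.239468), k3 = (0.009839, -0.238607), k4 = (0.010910, -0.300027); V <- V + (h/6)(k1 + 2k2 + 2k3 + k4): V^s = 0.3801, V^t = 1.8907
step 4: k1 = (0.010908, -0.299971), k2 = (0.011689, -0.365266), k3 = (0.011637, -0.363657), k4 = (0.012094, -0.429347); V <- V + (h/6)(k1 + 2k2 + 2k3 + k4): V^s = 0.3830, V^t = 1.7996

Answer: V^s = 0.3830, V^t = 1.7996
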